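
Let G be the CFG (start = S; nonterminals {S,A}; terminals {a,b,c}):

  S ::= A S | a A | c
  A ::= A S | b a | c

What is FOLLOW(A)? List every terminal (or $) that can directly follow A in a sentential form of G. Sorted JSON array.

FIRST iteration:
iter 1:
  A via A→b a: +{b}
  A via A→c: +{c}
  S via S→A S: +{b,c}
  S via S→a A: +{a}
  FIRST[S]={a,b,c}  FIRST[A]={b,c}
iter 2: (stable)
  FIRST[S]={a,b,c}  FIRST[A]={b,c}

FOLLOW sets:
seed FOLLOW(S) with $
round 1:
  A→A S: FOLLOW(A) ⊇ FIRST(S) = {a,b,c}; new: +{a,b,c}
  A→A S: FOLLOW(S) ⊇ FOLLOW(A) ⊇ {a,b,c}; new: +{a,b,c}
  S→a A: FOLLOW(A) ⊇ FOLLOW(S) ⊇ {$,a,b,c}; new: +{$}
  FOLLOW[S]={$,a,b,c}  FOLLOW[A]={$,a,b,c}
round 2: (no change)
  FOLLOW[S]={$,a,b,c}  FOLLOW[A]={$,a,b,c}

FOLLOW(A) = ["$", "a", "b", "c"]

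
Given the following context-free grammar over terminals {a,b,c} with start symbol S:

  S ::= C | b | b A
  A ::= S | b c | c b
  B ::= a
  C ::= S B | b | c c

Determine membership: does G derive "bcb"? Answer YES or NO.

Convert to CNF:
  S -> S B | T0 A | T1 T1 | b
  A -> S B | T0 A | T0 T1 | T1 T0 | T1 T1 | b
  B -> a
  C -> S B | T1 T1 | b
  T0 -> b
  T1 -> c

CYK table (by increasing span):
  [0..0]={A,C,S,T0}  "b"  orig:{A,C,S}
  [1..1]={T1}  "c"  orig:{}
  [2..2]={A,C,S,T0}  "b"  orig:{A,C,S}
  [0..1]={A}  "bc"
  [1..2]={A}  "cb"
  [0..2]={A,S}  "bcb"

S ∈ T[0,2] ⇒ YES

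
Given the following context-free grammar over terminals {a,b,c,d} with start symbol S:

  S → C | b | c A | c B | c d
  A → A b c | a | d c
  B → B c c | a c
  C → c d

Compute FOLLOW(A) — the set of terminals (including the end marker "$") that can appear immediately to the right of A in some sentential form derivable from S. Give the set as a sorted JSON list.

FIRST iteration:
round 1:
  A via A→a: +{a}
  A via A→d c: +{d}
  B via B→a c: +{a}
  C via C→c d: +{c}
  S via S→C: +{c}
  S via S→b: +{b}
  FIRST(S)={b,c}  FIRST(A)={a,d}  FIRST(B)={a}  FIRST(C)={c}
round 2: (stable)
  FIRST(S)={b,c}  FIRST(A)={a,d}  FIRST(B)={a}  FIRST(C)={c}

FOLLOW iteration:
seed FOLLOW(S) with $
pass 1:
  A→A b c: FOLLOW(A) ⊇ FIRST(b) = {b}; new: +{b}
  B→B c c: FOLLOW(B) ⊇ FIRST(c) = {c}; new: +{c}
  S→C: FOLLOW(C) ⊇ FOLLOW(S) ⊇ {$}; new: +{$}
  S→c A: FOLLOW(A) ⊇ FOLLOW(S) ⊇ {$}; new: +{$}
  S→c B: FOLLOW(B) ⊇ FOLLOW(S) ⊇ {$}; new: +{$}
  FOLLOW(S)={$}  FOLLOW(A)={$,b}  FOLLOW(B)={$,c}  FOLLOW(C)={$}
pass 2: — fixpoint
  FOLLOW(S)={$}  FOLLOW(A)={$,b}  FOLLOW(B)={$,c}  FOLLOW(C)={$}

FOLLOW(A) = ["$", "b"]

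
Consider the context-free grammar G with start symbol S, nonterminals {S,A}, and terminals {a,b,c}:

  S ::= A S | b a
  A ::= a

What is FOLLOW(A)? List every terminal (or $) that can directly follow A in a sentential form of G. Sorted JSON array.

FIRST iteration:
round 1:
  A via A→a: +{a}
  S via S→A S: +{a}
  S via S→b a: +{b}
  FIRST[S]={a,b}  FIRST[A]={a}
round 2: (no change)
  FIRST[S]={a,b}  FIRST[A]={a}

FOLLOW sets:
seed FOLLOW(S) with $
[1]
  S→A S: FOLLOW(A) ⊇ FIRST(S) = {a,b}; new: +{a,b}
  FOLLOW(S)={$}  FOLLOW(A)={a,b}
[2] — fixpoint
  FOLLOW(S)={$}  FOLLOW(A)={a,b}

FOLLOW(A) = ["a", "b"]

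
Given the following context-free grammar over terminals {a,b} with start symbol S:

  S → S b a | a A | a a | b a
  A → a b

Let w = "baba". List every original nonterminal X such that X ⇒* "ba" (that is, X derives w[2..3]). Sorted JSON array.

Convert to CNF:
  S -> S X2 | T0 A | T0 T0 | T1 T0
  A -> T0 T1
  T0 -> a
  T1 -> b
  X2 -> T1 T0

CYK table (by increasing span), restricted to cells inside w[2..3]:
  cell(2,2) b: {T1}  orig:{}
  cell(3,3) a: {T0}  orig:{}
  cell(2,3) ba: {S,X2}  orig:{S}

Original NTs in T[2,3] deriving "ba": ["S"]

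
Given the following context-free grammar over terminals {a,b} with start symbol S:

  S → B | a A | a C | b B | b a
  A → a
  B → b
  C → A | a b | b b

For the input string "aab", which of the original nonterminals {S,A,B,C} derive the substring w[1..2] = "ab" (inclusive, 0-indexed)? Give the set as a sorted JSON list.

Convert to CNF:
  S -> T0 A | T0 C | T1 B | T1 T0 | b
  A -> a
  B -> b
  C -> T0 T1 | T1 T1 | a
  T0 -> a
  T1 -> b

CYK table (by increasing span) — only the sub-triangle for w[1..2]:
  [1..1]={A,C,T0}  "a"  orig:{A,C}
  [2..2]={B,S,T1}  "b"  orig:{B,S}
  [1..2]={C}  "ab"

Original NTs in T[1,2] deriving "ab": ["C"]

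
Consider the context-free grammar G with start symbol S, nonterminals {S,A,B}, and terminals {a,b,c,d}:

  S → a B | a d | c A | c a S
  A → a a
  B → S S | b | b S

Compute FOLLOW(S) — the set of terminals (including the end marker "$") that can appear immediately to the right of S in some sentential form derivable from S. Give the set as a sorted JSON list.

Compute FIRST by fixpoint:
round 1:
  A via A→a a: +{a}
  B via B→b: +{b}
  S via S→a B: +{a}
  S via S→c A: +{c}
  S: {a,c}  A: {a}  B: {b}
round 2:
  B via B→S S: +{a,c}
  S: {a,c}  A: {a}  B: {a,b,c}
round 3: (stable)
  S: {a,c}  A: {a}  B: {a,b,c}

FOLLOW iteration:
initialize: $ ∈ FOLLOW(S)
iter 1:
  B→S S: FOLLOW(S) ⊇ FIRST(S) = {a,c}; new: +{a,c}
  S→a B: FOLLOW(B) ⊇ FOLLOW(S) ⊇ {$,a,c}; new: +{$,a,c}
  S→c A: FOLLOW(A) ⊇ FOLLOW(S) ⊇ {$,a,c}; new: +{$,a,c}
  FOLLOW[S]={$,a,c}  FOLLOW[A]={$,a,c}  FOLLOW[B]={$,a,c}
iter 2: done
  FOLLOW[S]={$,a,c}  FOLLOW[A]={$,a,c}  FOLLOW[B]={$,a,c}

FOLLOW(S) = ["$", "a", "c"]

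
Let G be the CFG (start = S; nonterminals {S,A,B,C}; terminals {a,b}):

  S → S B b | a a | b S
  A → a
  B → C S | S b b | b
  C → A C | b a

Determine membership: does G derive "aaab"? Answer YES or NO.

CNF form of G:
  S -> S X3 | T0 S | T1 T1
  A -> a
  B -> C S | S X2 | b
  C -> A C | T0 T1
  T0 -> b
  T1 -> a
  X2 -> T0 T0
  X3 -> B T0

Fill CYK table bottom-up:
  cell(0,0) a: {A,T1}  orig:{A}
  cell(1,1) a: {A,T1}  orig:{A}
  cell(2,2) a: {A,T1}  orig:{A}
  cell(3,3) b: {B,T0}  orig:{B}
  cell(0,1) aa: {S}
  cell(1,2) aa: {S}
  cell(2,3) ab: ∅
  cell(0,2) aaa: ∅
  cell(1,3) aab: ∅
  cell(0,3) aaab: ∅

S ∉ T[0,3] ⇒ NO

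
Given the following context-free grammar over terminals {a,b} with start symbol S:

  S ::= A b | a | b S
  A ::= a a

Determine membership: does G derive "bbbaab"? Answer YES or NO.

Convert to CNF:
  S -> A T1 | T1 S | a
  A -> T0 T0
  T0 -> a
  T1 -> b

CYK table (by increasing span):
  T[0,0] 'b' = {T1}  orig:{}
  T[1,1] 'b' = {T1}  orig:{}
  T[2,2] 'b' = {T1}  orig:{}
  T[3,3] 'a' = {S,T0}  orig:{S}
  T[4,4] 'a' = {S,T0}  orig:{S}
  T[5,5] 'b' = {T1}  orig:{}
  T[0,1] 'bb' = ∅
  T[1,2] 'bb' = ∅
  T[2,3] 'ba' = {S}
  T[3,4] 'aa' = {A}
  T[4,5] 'ab' = ∅
  T[0,2] 'bbb' = ∅
  T[1,3] 'bba' = {S}
  T[2,4] 'baa' = ∅
  T[3,5] 'aab' = {S}
  T[0,3] 'bbba' = {S}
  T[1,4] 'bbaa' = ∅
  T[2,5] 'baab' = {S}
  T[0,4] 'bbbaa' = ∅
  T[1,5] 'bbaab' = {S}
  T[0,5] 'bbbaab' = {S}

S ∈ T[0,5] ⇒ YES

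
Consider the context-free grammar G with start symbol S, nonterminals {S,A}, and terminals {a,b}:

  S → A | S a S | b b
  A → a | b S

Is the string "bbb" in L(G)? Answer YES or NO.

Convert to CNF:
  S -> S X2 | T0 S | T0 T0 | a
  A -> T0 S | a
  T0 -> b
  T1 -> a
  X2 -> T1 S

CYK table (by increasing span):
  [0..0]={T0}  "b"  orig:{}
  [1..1]={T0}  "b"  orig:{}
  [2..2]={T0}  "b"  orig:{}
  [0..1]={S}  "bb"
  [1..2]={S}  "bb"
  [0..2]={A,S}  "bbb"

S ∈ T[0,2] ⇒ YES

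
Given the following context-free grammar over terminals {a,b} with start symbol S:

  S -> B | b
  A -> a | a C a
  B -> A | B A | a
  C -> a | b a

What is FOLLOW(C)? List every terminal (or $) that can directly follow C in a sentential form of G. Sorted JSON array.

FIRST iteration:
iter 1:
  A via A→a: +{a}
  B via B→A: +{a}
  C via C→a: +{a}
  C via C→b a: +{b}
  S via S→B: +{a}
  S via S→b: +{b}
  FIRST[S]={a,b}  FIRST[A]={a}  FIRST[B]={a}  FIRST[C]={a,b}
iter 2: (stable)
  FIRST[S]={a,b}  FIRST[A]={a}  FIRST[B]={a}  FIRST[C]={a,b}

Compute FOLLOW by fixpoint:
initialize: $ ∈ FOLLOW(S)
[1]
  A→a C a: FOLLOW(C) ⊇ FIRST(a) = {a}; new: +{a}
  B→B A: FOLLOW(B) ⊇ FIRST(A) = {a}; new: +{a}
  B→B A: FOLLOW(A) ⊇ FOLLOW(B) ⊇ {a}; new: +{a}
  S→B: FOLLOW(B) ⊇ FOLLOW(S) ⊇ {$}; new: +{$}
  FOLLOW(S)={$}  FOLLOW(A)={a}  FOLLOW(B)={$,a}  FOLLOW(C)={a}
[2]
  B→A: FOLLOW(A) ⊇ FOLLOW(B) ⊇ {$,a}; new: +{$}
  FOLLOW(S)={$}  FOLLOW(A)={$,a}  FOLLOW(B)={$,a}  FOLLOW(C)={a}
[3] (no change)
  FOLLOW(S)={$}  FOLLOW(A)={$,a}  FOLLOW(B)={$,a}  FOLLOW(C)={a}

FOLLOW(C) = ["a"]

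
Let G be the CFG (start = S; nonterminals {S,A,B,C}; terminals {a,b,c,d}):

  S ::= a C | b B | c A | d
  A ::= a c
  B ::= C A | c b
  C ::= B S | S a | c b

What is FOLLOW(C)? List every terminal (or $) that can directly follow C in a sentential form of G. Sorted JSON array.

FIRST sets, iterate to fixpoint:
[1]
  A via A→a c: +{a}
  B via B→c b: +{c}
  C via C→B S: +{c}
  S via S→a C: +{a}
  S via S→b B: +{b}
  S via S→c A: +{c}
  S via S→d: +{d}
  FIRST(S)={a,b,c,d}  FIRST(A)={a}  FIRST(B)={c}  FIRST(C)={c}
[2]
  C via C→S a: +{a,b,d}
  FIRST(S)={a,b,c,d}  FIRST(A)={a}  FIRST(B)={c}  FIRST(C)={a,b,c,d}
[3]
  B via B→C A: +{a,b,d}
  FIRST(S)={a,b,c,d}  FIRST(A)={a}  FIRST(B)={a,b,c,d}  FIRST(C)={a,b,c,d}
[4] — fixpoint
  FIRST(S)={a,b,c,d}  FIRST(A)={a}  FIRST(B)={a,b,c,d}  FIRST(C)={a,b,c,d}

FOLLOW iteration:
FOLLOW(S) := {$}
iter 1:
  B→C A: FOLLOW(C) ⊇ FIRST(A) = {a}; new: +{a}
  C→B S: FOLLOW(B) ⊇ FIRST(S) = {a,b,c,d}; new: +{a,b,c,d}
  C→B S: FOLLOW(S) ⊇ FOLLOW(C) ⊇ {a}; new: +{a}
  S→a C: FOLLOW(C) ⊇ FOLLOW(S) ⊇ {$,a}; new: +{$}
  S→b B: FOLLOW(B) ⊇ FOLLOW(S) ⊇ {$,a}; new: +{$}
  S→c A: FOLLOW(A) ⊇ FOLLOW(S) ⊇ {$,a}; new: +{$,a}
  S: {$,a}  A: {$,a}  B: {$,a,b,c,d}  C: {$,a}
iter 2:
  B→C A: FOLLOW(A) ⊇ FOLLOW(B) ⊇ {$,a,b,c,d}; new: +{b,c,d}
  S: {$,a}  A: {$,a,b,c,d}  B: {$,a,b,c,d}  C: {$,a}
iter 3: — fixpoint
  S: {$,a}  A: {$,a,b,c,d}  B: {$,a,b,c,d}  C: {$,a}

FOLLOW(C) = ["$", "a"]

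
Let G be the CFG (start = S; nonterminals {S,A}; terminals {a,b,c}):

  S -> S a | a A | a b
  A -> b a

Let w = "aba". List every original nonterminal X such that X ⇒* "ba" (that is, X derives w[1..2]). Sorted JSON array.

Convert to CNF:
  S -> S T1 | T1 A | T1 T0
  A -> T0 T1
  T0 -> b
  T1 -> a

Fill CYK table bottom-up, restricted to cells inside w[1..2]:
  [1..1]={T0}  "b"  orig:{}
  [2..2]={T1}  "a"  orig:{}
  [1..2]={A}  "ba"

Original NTs in T[1,2] deriving "ba": ["A"]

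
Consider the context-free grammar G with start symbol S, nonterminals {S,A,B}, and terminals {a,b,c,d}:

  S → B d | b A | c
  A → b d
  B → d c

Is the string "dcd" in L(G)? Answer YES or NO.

CNF form of G:
  S -> B T1 | T0 A | c
  A -> T0 T1
  B -> T1 T2
  T0 -> b
  T1 -> d
  T2 -> c

CYK fill:
  cell(0,0) d: {T1}  orig:{}
  cell(1,1) c: {S,T2}  orig:{S}
  cell(2,2) d: {T1}  orig:{}
  cell(0,1) dc: {B}
  cell(1,2) cd: ∅
  cell(0,2) dcd: {S}

S ∈ T[0,2] ⇒ YES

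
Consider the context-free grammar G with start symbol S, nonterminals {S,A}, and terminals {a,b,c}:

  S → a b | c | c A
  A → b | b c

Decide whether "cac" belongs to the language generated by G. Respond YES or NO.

Convert to CNF:
  S -> T1 A | T2 T0 | c
  A -> T0 T1 | b
  T0 -> b
  T1 -> c
  T2 -> a

Fill CYK table bottom-up:
  T[0,0] 'c' = {S,T1}  orig:{S}
  T[1,1] 'a' = {T2}  orig:{}
  T[2,2] 'c' = {S,T1}  orig:{S}
  T[0,1] 'ca' = ∅
  T[1,2] 'ac' = ∅
  T[0,2] 'cac' = ∅

S ∉ T[0,2] ⇒ NO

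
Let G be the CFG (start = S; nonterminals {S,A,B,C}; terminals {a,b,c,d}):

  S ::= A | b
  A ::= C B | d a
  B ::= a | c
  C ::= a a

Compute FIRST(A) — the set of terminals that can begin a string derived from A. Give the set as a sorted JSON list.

Compute FIRST by fixpoint:
[1]
  A via A→d a: +{d}
  B via B→a: +{a}
  B via B→c: +{c}
  C via C→a a: +{a}
  S via S→A: +{d}
  S via S→b: +{b}
  S: {b,d}  A: {d}  B: {a,c}  C: {a}
[2]
  A via A→C B: +{a}
  S via S→A: +{a}
  S: {a,b,d}  A: {a,d}  B: {a,c}  C: {a}
[3] — fixpoint
  S: {a,b,d}  A: {a,d}  B: {a,c}  C: {a}

FIRST(A) = ["a", "d"]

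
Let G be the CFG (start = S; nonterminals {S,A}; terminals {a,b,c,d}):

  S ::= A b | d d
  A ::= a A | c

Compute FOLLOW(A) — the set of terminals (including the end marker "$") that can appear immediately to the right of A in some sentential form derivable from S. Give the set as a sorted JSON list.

FIRST iteration:
pass 1:
  A via A→a A: +{a}
  A via A→c: +{c}
  S via S→A b: +{a,c}
  S via S→d d: +{d}
  S: {a,c,d}  A: {a,c}
pass 2: (no change)
  S: {a,c,d}  A: {a,c}

FOLLOW iteration:
FOLLOW(S) := {$}
iter 1:
  S→A b: FOLLOW(A) ⊇ FIRST(b) = {b}; new: +{b}
  FOLLOW[S]={$}  FOLLOW[A]={b}
iter 2: (stable)
  FOLLOW[S]={$}  FOLLOW[A]={b}

FOLLOW(A) = ["b"]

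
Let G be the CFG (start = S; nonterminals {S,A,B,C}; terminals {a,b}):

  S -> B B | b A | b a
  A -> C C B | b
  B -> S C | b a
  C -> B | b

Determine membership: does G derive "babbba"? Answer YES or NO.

CNF form of G:
  S -> B B | T0 A | T0 T1
  A -> C X2 | b
  B -> S C | T0 T1
  C -> S C | T0 T1 | b
  T0 -> b
  T1 -> a
  X2 -> C B

Fill CYK table bottom-up:
  T[0,0] 'b' = {A,C,T0}  orig:{A,C}
  T[1,1] 'a' = {T1}  orig:{}
  T[2,2] 'b' = {A,C,T0}  orig:{A,C}
  T[3,3] 'b' = {A,C,T0}  orig:{A,C}
  T[4,4] 'b' = {A,C,T0}  orig:{A,C}
  T[5,5] 'a' = {T1}  orig:{}
  T[0,1] 'ba' = {B,C,S}
  T[1,2] 'ab' = ∅
  T[2,3] 'bb' = {S}
  T[3,4] 'bb' = {S}
  T[4,5] 'ba' = {B,C,S}
  T[0,2] 'bab' = {B,C}
  T[1,3] 'abb' = ∅
  T[2,4] 'bbb' = {B,C}
  T[3,5] 'bba' = {X2}  orig:{}
  T[0,3] 'babb' = ∅
  T[1,4] 'abbb' = ∅
  T[2,5] 'bbba' = {A,B,C}
  T[0,4] 'babbb' = {B,C,S,X2}  orig:{B,C,S}
  T[1,5] 'abbba' = ∅
  T[0,5] 'babbba' = {A,B,C,S,X2}  orig:{A,B,C,S}

S ∈ T[0,5] ⇒ YES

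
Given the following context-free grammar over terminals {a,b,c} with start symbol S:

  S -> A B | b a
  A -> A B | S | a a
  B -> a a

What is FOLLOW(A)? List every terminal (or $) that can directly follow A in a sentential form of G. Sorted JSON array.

FIRST sets, iterate to fixpoint:
round 1:
  A via A→a a: +{a}
  B via B→a a: +{a}
  S via S→A B: +{a}
  S via S→b a: +{b}
  FIRST[S]={a,b}  FIRST[A]={a}  FIRST[B]={a}
round 2:
  A via A→S: +{b}
  FIRST[S]={a,b}  FIRST[A]={a,b}  FIRST[B]={a}
round 3: — fixpoint
  FIRST[S]={a,b}  FIRST[A]={a,b}  FIRST[B]={a}

Compute FOLLOW by fixpoint:
FOLLOW(S) := {$}
[1]
  A→A B: FOLLOW(A) ⊇ FIRST(B) = {a}; new: +{a}
  A→A B: FOLLOW(B) ⊇ FOLLOW(A) ⊇ {a}; new: +{a}
  A→S: FOLLOW(S) ⊇ FOLLOW(A) ⊇ {a}; new: +{a}
  S→A B: FOLLOW(B) ⊇ FOLLOW(S) ⊇ {$,a}; new: +{$}
  S: {$,a}  A: {a}  B: {$,a}
[2] (stable)
  S: {$,a}  A: {a}  B: {$,a}

FOLLOW(A) = ["a"]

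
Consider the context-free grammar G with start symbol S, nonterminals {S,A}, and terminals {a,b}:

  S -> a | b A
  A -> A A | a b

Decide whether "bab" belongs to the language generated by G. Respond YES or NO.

CNF form of G:
  S -> T1 A | a
  A -> A A | T0 T1
  T0 -> a
  T1 -> b

CYK table (by increasing span):
  T[0,0] 'b' = {T1}  orig:{}
  T[1,1] 'a' = {S,T0}  orig:{S}
  T[2,2] 'b' = {T1}  orig:{}
  T[0,1] 'ba' = ∅
  T[1,2] 'ab' = {A}
  T[0,2] 'bab' = {S}

S ∈ T[0,2] ⇒ YES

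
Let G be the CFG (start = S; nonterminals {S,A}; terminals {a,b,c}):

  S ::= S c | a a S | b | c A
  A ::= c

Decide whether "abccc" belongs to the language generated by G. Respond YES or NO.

Convert to CNF:
  S -> S T0 | T0 A | T1 X2 | b
  A -> c
  T0 -> c
  T1 -> a
  X2 -> T1 S

CYK table (by increasing span):
  [0..0]={T1}  "a"  orig:{}
  [1..1]={S}  "b"
  [2..2]={A,T0}  "c"  orig:{A}
  [3..3]={A,T0}  "c"  orig:{A}
  [4..4]={A,T0}  "c"  orig:{A}
  [0..1]={X2}  "ab"  orig:{}
  [1..2]={S}  "bc"
  [2..3]={S}  "cc"
  [3..4]={S}  "cc"
  [0..2]={X2}  "abc"  orig:{}
  [1..3]={S}  "bcc"
  [2..4]={S}  "ccc"
  [0..3]={X2}  "abcc"  orig:{}
  [1..4]={S}  "bccc"
  [0..4]={X2}  "abccc"  orig:{}

S ∉ T[0,4] ⇒ NO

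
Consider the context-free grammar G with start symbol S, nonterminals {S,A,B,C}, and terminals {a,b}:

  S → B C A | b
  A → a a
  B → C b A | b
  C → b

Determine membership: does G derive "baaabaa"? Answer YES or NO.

CNF form of G:
  S -> B X3 | b
  A -> T0 T0
  B -> C X2 | b
  C -> b
  T0 -> a
  T1 -> b
  X2 -> T1 A
  X3 -> C A

Fill CYK table bottom-up:
  cell(0,0) b: {B,C,S,T1}  orig:{B,C,S}
  cell(1,1) a: {T0}  orig:{}
  cell(2,2) a: {T0}  orig:{}
  cell(3,3) a: {T0}  orig:{}
  cell(4,4) b: {B,C,S,T1}  orig:{B,C,S}
  cell(5,5) a: {T0}  orig:{}
  cell(6,6) a: {T0}  orig:{}
  cell(0,1) ba: ∅
  cell(1,2) aa: {A}
  cell(2,3) aa: {A}
  cell(3,4) ab: ∅
  cell(4,5) ba: ∅
  cell(5,6) aa: {A}
  cell(0,2) baa: {X2,X3}  orig:{}
  cell(1,3) aaa: ∅
  cell(2,4) aab: ∅
  cell(3,5) aba: ∅
  cell(4,6) baa: {X2,X3}  orig:{}
  cell(0,3) baaa: ∅
  cell(1,4) aaab: ∅
  cell(2,5) aaba: ∅
  cell(3,6) abaa: ∅
  cell(0,4) baaab: ∅
  cell(1,5) aaaba: ∅
  cell(2,6) aabaa: ∅
  cell(0,5) baaaba: ∅
  cell(1,6) aaabaa: ∅
  cell(0,6) baaabaa: ∅

S ∉ T[0,6] ⇒ NO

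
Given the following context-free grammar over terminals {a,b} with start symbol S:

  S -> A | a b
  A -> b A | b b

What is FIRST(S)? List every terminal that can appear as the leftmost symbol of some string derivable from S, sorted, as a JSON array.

FIRST sets, iterate to fixpoint:
[1]
  A via A→b A: +{b}
  S via S→A: +{b}
  S via S→a b: +{a}
  FIRST(S)={a,b}  FIRST(A)={b}
[2] (no change)
  FIRST(S)={a,b}  FIRST(A)={b}

FIRST(S) = ["a", "b"]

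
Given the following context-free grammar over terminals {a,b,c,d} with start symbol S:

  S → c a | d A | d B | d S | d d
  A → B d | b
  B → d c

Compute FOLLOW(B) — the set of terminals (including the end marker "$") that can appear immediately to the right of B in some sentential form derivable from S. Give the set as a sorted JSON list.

FIRST iteration:
round 1:
  A via A→b: +{b}
  B via B→d c: +{d}
  S via S→c a: +{c}
  S via S→d A: +{d}
  FIRST(S)={c,d}  FIRST(A)={b}  FIRST(B)={d}
round 2:
  A via A→B d: +{d}
  FIRST(S)={c,d}  FIRST(A)={b,d}  FIRST(B)={d}
round 3: — fixpoint
  FIRST(S)={c,d}  FIRST(A)={b,d}  FIRST(B)={d}

FOLLOW iteration:
seed FOLLOW(S) with $
iter 1:
  A→B d: FOLLOW(B) ⊇ FIRST(d) = {d}; new: +{d}
  S→d A: FOLLOW(A) ⊇ FOLLOW(S) ⊇ {$}; new: +{$}
  S→d B: FOLLOW(B) ⊇ FOLLOW(S) ⊇ {$}; new: +{$}
  FOLLOW[S]={$}  FOLLOW[A]={$}  FOLLOW[B]={$,d}
iter 2: (stable)
  FOLLOW[S]={$}  FOLLOW[A]={$}  FOLLOW[B]={$,d}

FOLLOW(B) = ["$", "d"]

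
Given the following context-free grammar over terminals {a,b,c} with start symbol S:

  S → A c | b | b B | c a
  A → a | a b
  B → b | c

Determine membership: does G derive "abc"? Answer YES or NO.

CNF form of G:
  S -> A T2 | T1 B | T2 T0 | b
  A -> T0 T1 | a
  B -> b | c
  T0 -> a
  T1 -> b
  T2 -> c

Fill CYK table bottom-up:
  T[0,0] 'a' = {A,T0}  orig:{A}
  T[1,1] 'b' = {B,S,T1}  orig:{B,S}
  T[2,2] 'c' = {B,T2}  orig:{B}
  T[0,1] 'ab' = {A}
  T[1,2] 'bc' = {S}
  T[0,2] 'abc' = {S}

S ∈ T[0,2] ⇒ YES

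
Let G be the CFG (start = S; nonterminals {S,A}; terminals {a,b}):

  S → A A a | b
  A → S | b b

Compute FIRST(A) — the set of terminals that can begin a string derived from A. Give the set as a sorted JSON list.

Compute FIRST by fixpoint:
round 1:
  A via A→b b: +{b}
  S via S→A A a: +{b}
  FIRST[S]={b}  FIRST[A]={b}
round 2: (stable)
  FIRST[S]={b}  FIRST[A]={b}

FIRST(A) = ["b"]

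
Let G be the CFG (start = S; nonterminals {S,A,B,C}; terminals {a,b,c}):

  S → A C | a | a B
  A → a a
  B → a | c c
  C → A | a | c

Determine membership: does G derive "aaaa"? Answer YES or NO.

Convert to CNF:
  S -> A C | T0 B | a
  A -> T0 T0
  B -> T1 T1 | a
  C -> T0 T0 | a | c
  T0 -> a
  T1 -> c

CYK fill:
  cell(0,0) a: {B,C,S,T0}  orig:{B,C,S}
  cell(1,1) a: {B,C,S,T0}  orig:{B,C,S}
  cell(2,2) a: {B,C,S,T0}  orig:{B,C,S}
  cell(3,3) a: {B,C,S,T0}  orig:{B,C,S}
  cell(0,1) aa: {A,C,S}
  cell(1,2) aa: {A,C,S}
  cell(2,3) aa: {A,C,S}
  cell(0,2) aaa: {S}
  cell(1,3) aaa: {S}
  cell(0,3) aaaa: {S}

S ∈ T[0,3] ⇒ YES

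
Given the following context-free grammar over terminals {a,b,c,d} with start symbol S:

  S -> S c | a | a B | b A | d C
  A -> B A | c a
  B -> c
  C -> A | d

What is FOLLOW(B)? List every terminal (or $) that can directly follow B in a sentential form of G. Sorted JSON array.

Compute FIRST by fixpoint:
round 1:
  A via A→c a: +{c}
  B via B→c: +{c}
  C via C→A: +{c}
  C via C→d: +{d}
  S via S→a: +{a}
  S via S→b A: +{b}
  S via S→d C: +{d}
  FIRST(S)={a,b,d}  FIRST(A)={c}  FIRST(B)={c}  FIRST(C)={c,d}
round 2: done
  FIRST(S)={a,b,d}  FIRST(A)={c}  FIRST(B)={c}  FIRST(C)={c,d}

FOLLOW iteration:
FOLLOW(S) := {$}
[1]
  A→B A: FOLLOW(B) ⊇ FIRST(A) = {c}; new: +{c}
  S→S c: FOLLOW(S) ⊇ FIRST(c) = {c}; new: +{c}
  S→a B: FOLLOW(B) ⊇ FOLLOW(S) ⊇ {$,c}; new: +{$}
  S→b A: FOLLOW(A) ⊇ FOLLOW(S) ⊇ {$,c}; new: +{$,c}
  S→d C: FOLLOW(C) ⊇ FOLLOW(S) ⊇ {$,c}; new: +{$,c}
  S: {$,c}  A: {$,c}  B: {$,c}  C: {$,c}
[2] — fixpoint
  S: {$,c}  A: {$,c}  B: {$,c}  C: {$,c}

FOLLOW(B) = ["$", "c"]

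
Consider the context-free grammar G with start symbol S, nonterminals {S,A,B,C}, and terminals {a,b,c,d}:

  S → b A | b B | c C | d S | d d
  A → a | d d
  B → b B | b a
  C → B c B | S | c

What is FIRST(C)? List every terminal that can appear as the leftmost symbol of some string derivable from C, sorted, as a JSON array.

FIRST iteration:
iter 1:
  A via A→a: +{a}
  A via A→d d: +{d}
  B via B→b B: +{b}
  C via C→B c B: +{b}
  C via C→c: +{c}
  S via S→b A: +{b}
  S via S→c C: +{c}
  S via S→d S: +{d}
  FIRST(S)={b,c,d}  FIRST(A)={a,d}  FIRST(B)={b}  FIRST(C)={b,c}
iter 2:
  C via C→S: +{d}
  FIRST(S)={b,c,d}  FIRST(A)={a,d}  FIRST(B)={b}  FIRST(C)={b,c,d}
iter 3: (stable)
  FIRST(S)={b,c,d}  FIRST(A)={a,d}  FIRST(B)={b}  FIRST(C)={b,c,d}

FIRST(C) = ["b", "c", "d"]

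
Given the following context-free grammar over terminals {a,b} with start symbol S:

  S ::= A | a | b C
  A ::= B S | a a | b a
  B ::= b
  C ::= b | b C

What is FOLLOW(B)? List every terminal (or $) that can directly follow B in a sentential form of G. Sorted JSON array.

FIRST iteration:
[1]
  A via A→a a: +{a}
  A via A→b a: +{b}
  B via B→b: +{b}
  C via C→b: +{b}
  S via S→A: +{a,b}
  S: {a,b}  A: {a,b}  B: {b}  C: {b}
[2] (stable)
  S: {a,b}  A: {a,b}  B: {b}  C: {b}

FOLLOW iteration:
initialize: $ ∈ FOLLOW(S)
iter 1:
  A→B S: FOLLOW(B) ⊇ FIRST(S) = {a,b}; new: +{a,b}
  S→A: FOLLOW(A) ⊇ FOLLOW(S) ⊇ {$}; new: +{$}
  S→b C: FOLLOW(C) ⊇ FOLLOW(S) ⊇ {$}; new: +{$}
  S: {$}  A: {$}  B: {a,b}  C: {$}
iter 2: (no change)
  S: {$}  A: {$}  B: {a,b}  C: {$}

FOLLOW(B) = ["a", "b"]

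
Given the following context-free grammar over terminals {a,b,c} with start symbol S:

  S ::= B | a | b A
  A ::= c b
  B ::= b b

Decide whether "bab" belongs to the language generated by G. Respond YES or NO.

CNF form of G:
  S -> T1 A | T1 T1 | a
  A -> T0 T1
  B -> T1 T1
  T0 -> c
  T1 -> b

Fill CYK table bottom-up:
  [0..0]={T1}  "b"  orig:{}
  [1..1]={S}  "a"
  [2..2]={T1}  "b"  orig:{}
  [0..1]=∅  "ba"
  [1..2]=∅  "ab"
  [0..2]=∅  "bab"

S ∉ T[0,2] ⇒ NO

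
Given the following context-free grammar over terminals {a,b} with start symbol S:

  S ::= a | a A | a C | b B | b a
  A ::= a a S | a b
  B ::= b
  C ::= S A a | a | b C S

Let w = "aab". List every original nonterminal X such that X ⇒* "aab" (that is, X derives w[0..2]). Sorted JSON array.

Convert to CNF:
  S -> T0 A | T0 C | T1 B | T1 T0 | a
  A -> T0 T1 | T0 X2
  B -> b
  C -> S X3 | T1 X4 | a
  T0 -> a
  T1 -> b
  X2 -> T0 S
  X3 -> A T0
  X4 -> C S

CYK fill (cells [i..j] with 0 ≤ i ≤ j ≤ 2 only):
  T[0,0] 'a' = {C,S,T0}  orig:{C,S}
  T[1,1] 'a' = {C,S,T0}  orig:{C,S}
  T[2,2] 'b' = {B,T1}  orig:{B}
  T[0,1] 'aa' = {S,X2,X4}  orig:{S}
  T[1,2] 'ab' = {A}
  T[0,2] 'aab' = {S}

Original NTs in T[0,2] deriving "aab": ["S"]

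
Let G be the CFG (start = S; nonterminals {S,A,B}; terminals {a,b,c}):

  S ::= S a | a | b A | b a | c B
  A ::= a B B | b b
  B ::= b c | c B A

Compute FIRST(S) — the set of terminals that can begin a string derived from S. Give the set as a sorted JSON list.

FIRST sets, iterate to fixpoint:
round 1:
  A via A→a B B: +{a}
  A via A→b b: +{b}
  B via B→b c: +{b}
  B via B→c B A: +{c}
  S via S→a: +{a}
  S via S→b A: +{b}
  S via S→c B: +{c}
  FIRST(S)={a,b,c}  FIRST(A)={a,b}  FIRST(B)={b,c}
round 2: (stable)
  FIRST(S)={a,b,c}  FIRST(A)={a,b}  FIRST(B)={b,c}

FIRST(S) = ["a", "b", "c"]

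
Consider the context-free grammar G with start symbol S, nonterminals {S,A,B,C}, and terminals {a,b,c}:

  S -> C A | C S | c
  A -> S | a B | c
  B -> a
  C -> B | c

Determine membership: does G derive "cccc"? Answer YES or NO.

CNF form of G:
  S -> C A | C S | c
  A -> C A | C S | T0 B | c
  B -> a
  C -> a | c
  T0 -> a

Fill CYK table bottom-up:
  [0..0]={A,C,S}  "c"
  [1..1]={A,C,S}  "c"
  [2..2]={A,C,S}  "c"
  [3..3]={A,C,S}  "c"
  [0..1]={A,S}  "cc"
  [1..2]={A,S}  "cc"
  [2..3]={A,S}  "cc"
  [0..2]={A,S}  "ccc"
  [1..3]={A,S}  "ccc"
  [0..3]={A,S}  "cccc"

S ∈ T[0,3] ⇒ YES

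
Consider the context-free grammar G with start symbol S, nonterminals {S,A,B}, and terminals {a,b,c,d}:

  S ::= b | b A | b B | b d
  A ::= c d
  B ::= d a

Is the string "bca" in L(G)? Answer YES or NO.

CNF form of G:
  S -> T3 A | T3 B | T3 T1 | b
  A -> T0 T1
  B -> T1 T2
  T0 -> c
  T1 -> d
  T2 -> a
  T3 -> b

Fill CYK table bottom-up:
  [0..0]={S,T3}  "b"  orig:{S}
  [1..1]={T0}  "c"  orig:{}
  [2..2]={T2}  "a"  orig:{}
  [0..1]=∅  "bc"
  [1..2]=∅  "ca"
  [0..2]=∅  "bca"

S ∉ T[0,2] ⇒ NO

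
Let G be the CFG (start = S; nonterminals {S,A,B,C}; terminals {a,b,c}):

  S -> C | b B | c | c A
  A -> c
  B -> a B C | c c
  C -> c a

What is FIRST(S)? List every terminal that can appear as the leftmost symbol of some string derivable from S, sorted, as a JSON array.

FIRST iteration:
pass 1:
  A via A→c: +{c}
  B via B→a B C: +{a}
  B via B→c c: +{c}
  C via C→c a: +{c}
  S via S→C: +{c}
  S via S→b B: +{b}
  S: {b,c}  A: {c}  B: {a,c}  C: {c}
pass 2: (stable)
  S: {b,c}  A: {c}  B: {a,c}  C: {c}

FIRST(S) = ["b", "c"]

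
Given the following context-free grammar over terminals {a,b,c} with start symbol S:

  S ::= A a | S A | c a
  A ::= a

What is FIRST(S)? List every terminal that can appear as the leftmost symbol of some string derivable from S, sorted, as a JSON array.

Compute FIRST by fixpoint:
round 1:
  A via A→a: +{a}
  S via S→A a: +{a}
  S via S→c a: +{c}
  FIRST(S)={a,c}  FIRST(A)={a}
round 2: — fixpoint
  FIRST(S)={a,c}  FIRST(A)={a}

FIRST(S) = ["a", "c"]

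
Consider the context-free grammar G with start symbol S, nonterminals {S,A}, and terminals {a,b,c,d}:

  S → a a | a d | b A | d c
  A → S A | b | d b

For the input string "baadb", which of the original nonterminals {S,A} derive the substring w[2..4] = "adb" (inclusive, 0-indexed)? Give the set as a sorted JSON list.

Convert to CNF:
  S -> T0 T3 | T1 A | T2 T0 | T2 T2
  A -> S A | T0 T1 | b
  T0 -> d
  T1 -> b
  T2 -> a
  T3 -> c

Fill CYK table bottom-up — only the sub-triangle for w[2..4]:
  cell(2,2) a: {T2}  orig:{}
  cell(3,3) d: {T0}  orig:{}
  cell(4,4) b: {A,T1}  orig:{A}
  cell(2,3) ad: {S}
  cell(3,4) db: {A}
  cell(2,4) adb: {A}

Original NTs in T[2,4] deriving "adb": ["A"]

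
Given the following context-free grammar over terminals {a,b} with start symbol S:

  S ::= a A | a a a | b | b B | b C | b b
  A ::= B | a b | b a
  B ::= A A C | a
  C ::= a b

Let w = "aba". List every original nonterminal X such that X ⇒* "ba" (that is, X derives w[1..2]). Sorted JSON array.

CNF form of G:
  S -> T0 A | T0 X4 | T1 B | T1 C | T1 T1 | b
  A -> A X2 | T0 T1 | T1 T0 | a
  B -> A X3 | a
  C -> T0 T1
  T0 -> a
  T1 -> b
  X2 -> A C
  X3 -> A C
  X4 -> T0 T0

Fill CYK table bottom-up — only the sub-triangle for w[1..2]:
  cell(1,1) b: {S,T1}  orig:{S}
  cell(2,2) a: {A,B,T0}  orig:{A,B}
  cell(1,2) ba: {A,S}

Original NTs in T[1,2] deriving "ba": ["A", "S"]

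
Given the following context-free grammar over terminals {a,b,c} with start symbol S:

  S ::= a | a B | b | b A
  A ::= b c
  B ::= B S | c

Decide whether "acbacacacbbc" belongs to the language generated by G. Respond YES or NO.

CNF form of G:
  S -> T0 A | T2 B | a | b
  A -> T0 T1
  B -> B S | c
  T0 -> b
  T1 -> c
  T2 -> a

Fill CYK table bottom-up:
  cell(0,0) a: {S,T2}  orig:{S}
  cell(1,1) c: {B,T1}  orig:{B}
  cell(2,2) b: {S,T0}  orig:{S}
  cell(3,3) a: {S,T2}  orig:{S}
  cell(4,4) c: {B,T1}  orig:{B}
  cell(5,5) a: {S,T2}  orig:{S}
  cell(6,6) c: {B,T1}  orig:{B}
  cell(7,7) a: {S,T2}  orig:{S}
  cell(8,8) c: {B,T1}  orig:{B}
  cell(9,9) b: {S,T0}  orig:{S}
  cell(10,10) b: {S,T0}  orig:{S}
  cell(11,11) c: {B,T1}  orig:{B}
  cell(0,1) ac: {S}
  cell(1,2) cb: {B}
  cell(2,3) ba: ∅
  cell(3,4) ac: {S}
  cell(4,5) ca: {B}
  cell(5,6) ac: {S}
  cell(6,7) ca: {B}
  cell(7,8) ac: {S}
  cell(8,9) cb: {B}
  cell(9,10) bb: ∅
  cell(10,11) bc: {A}
  cell(0,2) acb: {S}
  cell(1,3) cba: {B}
  cell(2,4) bac: ∅
  cell(3,5) aca: {S}
  cell(4,6) cac: {B}
  cell(5,7) aca: {S}
  cell(6,8) cac: {B}
  cell(7,9) acb: {S}
  cell(8,10) cbb: {B}
  cell(9,11) bbc: {S}
  cell(0,3) acba: {S}
  cell(1,4) cbac: {B}
  cell(2,5) baca: ∅
  cell(3,6) acac: {S}
  cell(4,7) caca: {B}
  cell(5,8) acac: {S}
  cell(6,9) cacb: {B}
  cell(7,10) acbb: {S}
  cell(8,11) cbbc: {B}
  cell(0,4) acbac: {S}
  cell(1,5) cbaca: {B}
  cell(2,6) bacac: ∅
  cell(3,7) acaca: {S}
  cell(4,8) cacac: {B}
  cell(5,9) acacb: {S}
  cell(6,10) cacbb: {B}
  cell(7,11) acbbc: {S}
  cell(0,5) acbaca: {S}
  cell(1,6) cbacac: {B}
  cell(2,7) bacaca: ∅
  cell(3,8) acacac: {S}
  cell(4,9) cacacb: {B}
  cell(5,10) acacbb: {S}
  cell(6,11) cacbbc: {B}
  cell(0,6) acbacac: {S}
  cell(1,7) cbacaca: {B}
  cell(2,8) bacacac: ∅
  cell(3,9) acacacb: {S}
  cell(4,10) cacacbb: {B}
  cell(5,11) acacbbc: {S}
  cell(0,7) acbacaca: {S}
  cell(1,8) cbacacac: {B}
  cell(2,9) bacacacb: ∅
  cell(3,10) acacacbb: {S}
  cell(4,11) cacacbbc: {B}
  cell(0,8) acbacacac: {S}
  cell(1,9) cbacacacb: {B}
  cell(2,10) bacacacbb: ∅
  cell(3,11) acacacbbc: {S}
  cell(0,9) acbacacacb: {S}
  cell(1,10) cbacacacbb: {B}
  cell(2,11) bacacacbbc: ∅
  cell(0,10) acbacacacbb: {S}
  cell(1,11) cbacacacbbc: {B}
  cell(0,11) acbacacacbbc: {S}

S ∈ T[0,11] ⇒ YES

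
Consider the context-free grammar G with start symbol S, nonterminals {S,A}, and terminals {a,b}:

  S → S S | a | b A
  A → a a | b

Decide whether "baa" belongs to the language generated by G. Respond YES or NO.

CNF form of G:
  S -> S S | T1 A | a
  A -> T0 T0 | b
  T0 -> a
  T1 -> b

CYK table (by increasing span):
  cell(0,0) b: {A,T1}  orig:{A}
  cell(1,1) a: {S,T0}  orig:{S}
  cell(2,2) a: {S,T0}  orig:{S}
  cell(0,1) ba: ∅
  cell(1,2) aa: {A,S}
  cell(0,2) baa: {S}

S ∈ T[0,2] ⇒ YES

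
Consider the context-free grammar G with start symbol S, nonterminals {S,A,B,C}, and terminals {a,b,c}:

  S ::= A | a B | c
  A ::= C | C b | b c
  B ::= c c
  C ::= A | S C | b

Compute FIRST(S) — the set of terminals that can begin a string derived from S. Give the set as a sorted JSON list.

Compute FIRST by fixpoint:
pass 1:
  A via A→b c: +{b}
  B via B→c c: +{c}
  C via C→A: +{b}
  S via S→A: +{b}
  S via S→a B: +{a}
  S via S→c: +{c}
  FIRST[S]={a,b,c}  FIRST[A]={b}  FIRST[B]={c}  FIRST[C]={b}
pass 2:
  C via C→S C: +{a,c}
  FIRST[S]={a,b,c}  FIRST[A]={b}  FIRST[B]={c}  FIRST[C]={a,b,c}
pass 3:
  A via A→C: +{a,c}
  FIRST[S]={a,b,c}  FIRST[A]={a,b,c}  FIRST[B]={c}  FIRST[C]={a,b,c}
pass 4: (no change)
  FIRST[S]={a,b,c}  FIRST[A]={a,b,c}  FIRST[B]={c}  FIRST[C]={a,b,c}

FIRST(S) = ["a", "b", "c"]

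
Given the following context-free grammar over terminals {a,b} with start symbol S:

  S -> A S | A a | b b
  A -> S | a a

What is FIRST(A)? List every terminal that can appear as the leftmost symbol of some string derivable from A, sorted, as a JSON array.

Compute FIRST by fixpoint:
pass 1:
  A via A→a a: +{a}
  S via S→A S: +{a}
  S via S→b b: +{b}
  S: {a,b}  A: {a}
pass 2:
  A via A→S: +{b}
  S: {a,b}  A: {a,b}
pass 3: (no change)
  S: {a,b}  A: {a,b}

FIRST(A) = ["a", "b"]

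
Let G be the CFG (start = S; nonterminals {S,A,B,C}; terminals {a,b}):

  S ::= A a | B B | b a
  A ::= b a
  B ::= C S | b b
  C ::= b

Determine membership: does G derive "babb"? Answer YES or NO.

CNF form of G:
  S -> A T1 | B B | T0 T1
  A -> T0 T1
  B -> C S | T0 T0
  C -> b
  T0 -> b
  T1 -> a

CYK table (by increasing span):
  T[0,0] 'b' = {C,T0}  orig:{C}
  T[1,1] 'a' = {T1}  orig:{}
  T[2,2] 'b' = {C,T0}  orig:{C}
  T[3,3] 'b' = {C,T0}  orig:{C}
  T[0,1] 'ba' = {A,S}
  T[1,2] 'ab' = ∅
  T[2,3] 'bb' = {B}
  T[0,2] 'bab' = ∅
  T[1,3] 'abb' = ∅
  T[0,3] 'babb' = ∅

S ∉ T[0,3] ⇒ NO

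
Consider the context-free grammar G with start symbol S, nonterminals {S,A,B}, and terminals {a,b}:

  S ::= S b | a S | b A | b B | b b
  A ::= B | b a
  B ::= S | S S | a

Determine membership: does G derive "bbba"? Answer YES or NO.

Convert to CNF:
  S -> S T0 | T0 A | T0 B | T0 T0 | T1 S
  A -> S S | S T0 | T0 A | T0 B | T0 T0 | T0 T1 | T1 S | a
  B -> S S | S T0 | T0 A | T0 B | T0 T0 | T1 S | a
  T0 -> b
  T1 -> a

Fill CYK table bottom-up:
  [0..0]={T0}  "b"  orig:{}
  [1..1]={T0}  "b"  orig:{}
  [2..2]={T0}  "b"  orig:{}
  [3..3]={A,B,T1}  "a"  orig:{A,B}
  [0..1]={A,B,S}  "bb"
  [1..2]={A,B,S}  "bb"
  [2..3]={A,B,S}  "ba"
  [0..2]={A,B,S}  "bbb"
  [1..3]={A,B,S}  "bba"
  [0..3]={A,B,S}  "bbba"

S ∈ T[0,3] ⇒ YES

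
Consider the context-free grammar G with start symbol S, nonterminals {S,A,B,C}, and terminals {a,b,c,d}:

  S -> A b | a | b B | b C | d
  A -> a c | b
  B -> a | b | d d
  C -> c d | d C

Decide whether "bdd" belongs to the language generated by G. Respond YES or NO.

Convert to CNF:
  S -> A T3 | T3 B | T3 C | a | d
  A -> T0 T1 | b
  B -> T2 T2 | a | b
  C -> T1 T2 | T2 C
  T0 -> a
  T1 -> c
  T2 -> d
  T3 -> b

CYK table (by increasing span):
  cell(0,0) b: {A,B,T3}  orig:{A,B}
  cell(1,1) d: {S,T2}  orig:{S}
  cell(2,2) d: {S,T2}  orig:{S}
  cell(0,1) bd: ∅
  cell(1,2) dd: {B}
  cell(0,2) bdd: {S}

S ∈ T[0,2] ⇒ YES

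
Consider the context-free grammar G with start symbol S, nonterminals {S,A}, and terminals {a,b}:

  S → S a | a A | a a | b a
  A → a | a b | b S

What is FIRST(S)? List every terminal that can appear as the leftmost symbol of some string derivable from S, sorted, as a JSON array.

Compute FIRST by fixpoint:
round 1:
  A via A→a: +{a}
  A via A→b S: +{b}
  S via S→a A: +{a}
  S via S→b a: +{b}
  FIRST[S]={a,b}  FIRST[A]={a,b}
round 2: done
  FIRST[S]={a,b}  FIRST[A]={a,b}

FIRST(S) = ["a", "b"]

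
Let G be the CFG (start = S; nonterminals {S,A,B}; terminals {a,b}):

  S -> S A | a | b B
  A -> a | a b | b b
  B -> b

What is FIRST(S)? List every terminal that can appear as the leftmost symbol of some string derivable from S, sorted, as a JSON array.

FIRST sets, iterate to fixpoint:
iter 1:
  A via A→a: +{a}
  A via A→b b: +{b}
  B via B→b: +{b}
  S via S→a: +{a}
  S via S→b B: +{b}
  FIRST[S]={a,b}  FIRST[A]={a,b}  FIRST[B]={b}
iter 2: (no change)
  FIRST[S]={a,b}  FIRST[A]={a,b}  FIRST[B]={b}

FIRST(S) = ["a", "b"]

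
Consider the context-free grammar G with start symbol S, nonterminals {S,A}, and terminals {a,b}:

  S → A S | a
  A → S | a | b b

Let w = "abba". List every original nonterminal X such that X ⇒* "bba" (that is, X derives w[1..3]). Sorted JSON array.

Convert to CNF:
  S -> A S | a
  A -> A S | T0 T0 | a
  T0 -> b

CYK fill — only the sub-triangle for w[1..3]:
  T[1,1] 'b' = {T0}  orig:{}
  T[2,2] 'b' = {T0}  orig:{}
  T[3,3] 'a' = {A,S}
  T[1,2] 'bb' = {A}
  T[2,3] 'ba' = ∅
  T[1,3] 'bba' = {A,S}

Original NTs in T[1,3] deriving "bba": ["A", "S"]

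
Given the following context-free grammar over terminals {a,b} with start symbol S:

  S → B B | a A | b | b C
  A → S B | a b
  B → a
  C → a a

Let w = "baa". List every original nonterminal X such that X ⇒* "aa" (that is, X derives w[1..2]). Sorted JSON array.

Convert to CNF:
  S -> B B | T0 A | T1 C | b
  A -> S B | T0 T1
  B -> a
  C -> T0 T0
  T0 -> a
  T1 -> b

CYK fill — only the sub-triangle for w[1..2]:
  cell(1,1) a: {B,T0}  orig:{B}
  cell(2,2) a: {B,T0}  orig:{B}
  cell(1,2) aa: {C,S}

Original NTs in T[1,2] deriving "aa": ["C", "S"]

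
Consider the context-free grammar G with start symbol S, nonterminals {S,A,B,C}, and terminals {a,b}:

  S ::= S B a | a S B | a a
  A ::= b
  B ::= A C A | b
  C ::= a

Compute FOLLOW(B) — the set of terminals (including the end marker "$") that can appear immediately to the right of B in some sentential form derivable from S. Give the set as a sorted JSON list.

FIRST sets, iterate to fixpoint:
pass 1:
  A via A→b: +{b}
  B via B→A C A: +{b}
  C via C→a: +{a}
  S via S→a S B: +{a}
  FIRST(S)={a}  FIRST(A)={b}  FIRST(B)={b}  FIRST(C)={a}
pass 2: — fixpoint
  FIRST(S)={a}  FIRST(A)={b}  FIRST(B)={b}  FIRST(C)={a}

FOLLOW iteration:
FOLLOW(S) := {$}
round 1:
  B→A C A: FOLLOW(A) ⊇ FIRST(C) = {a}; new: +{a}
  B→A C A: FOLLOW(C) ⊇ FIRST(A) = {b}; new: +{b}
  S→S B a: FOLLOW(S) ⊇ FIRST(B) = {b}; new: +{b}
  S→S B a: FOLLOW(B) ⊇ FIRST(a) = {a}; new: +{a}
  S→a S B: FOLLOW(B) ⊇ FOLLOW(S) ⊇ {$,b}; new: +{$,b}
  S: {$,b}  A: {a}  B: {$,a,b}  C: {b}
round 2:
  B→A C A: FOLLOW(A) ⊇ FOLLOW(B) ⊇ {$,a,b}; new: +{$,b}
  S: {$,b}  A: {$,a,b}  B: {$,a,b}  C: {b}
round 3: (no change)
  S: {$,b}  A: {$,a,b}  B: {$,a,b}  C: {b}

FOLLOW(B) = ["$", "a", "b"]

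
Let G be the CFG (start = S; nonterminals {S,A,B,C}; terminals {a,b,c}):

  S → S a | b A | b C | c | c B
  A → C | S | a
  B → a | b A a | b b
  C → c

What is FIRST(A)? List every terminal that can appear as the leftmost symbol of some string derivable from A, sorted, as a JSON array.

FIRST sets, iterate to fixpoint:
iter 1:
  A via A→a: +{a}
  B via B→a: +{a}
  B via B→b A a: +{b}
  C via C→c: +{c}
  S via S→b A: +{b}
  S via S→c: +{c}
  FIRST(S)={b,c}  FIRST(A)={a}  FIRST(B)={a,b}  FIRST(C)={c}
iter 2:
  A via A→C: +{c}
  A via A→S: +{b}
  FIRST(S)={b,c}  FIRST(A)={a,b,c}  FIRST(B)={a,b}  FIRST(C)={c}
iter 3: (stable)
  FIRST(S)={b,c}  FIRST(A)={a,b,c}  FIRST(B)={a,b}  FIRST(C)={c}

FIRST(A) = ["a", "b", "c"]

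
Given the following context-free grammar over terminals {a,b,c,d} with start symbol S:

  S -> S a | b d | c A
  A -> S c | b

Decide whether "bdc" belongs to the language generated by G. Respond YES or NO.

Convert to CNF:
  S -> S T1 | T0 A | T2 T3
  A -> S T0 | b
  T0 -> c
  T1 -> a
  T2 -> b
  T3 -> d

CYK fill:
  T[0,0] 'b' = {A,T2}  orig:{A}
  T[1,1] 'd' = {T3}  orig:{}
  T[2,2] 'c' = {T0}  orig:{}
  T[0,1] 'bd' = {S}
  T[1,2] 'dc' = ∅
  T[0,2] 'bdc' = {A}

S ∉ T[0,2] ⇒ NO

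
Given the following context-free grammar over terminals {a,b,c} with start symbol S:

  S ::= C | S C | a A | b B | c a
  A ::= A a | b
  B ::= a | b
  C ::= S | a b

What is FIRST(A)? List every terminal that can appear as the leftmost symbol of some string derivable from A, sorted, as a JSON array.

Compute FIRST by fixpoint:
[1]
  A via A→b: +{b}
  B via B→a: +{a}
  B via B→b: +{b}
  C via C→a b: +{a}
  S via S→C: +{a}
  S via S→b B: +{b}
  S via S→c a: +{c}
  FIRST[S]={a,b,c}  FIRST[A]={b}  FIRST[B]={a,b}  FIRST[C]={a}
[2]
  C via C→S: +{b,c}
  FIRST[S]={a,b,c}  FIRST[A]={b}  FIRST[B]={a,b}  FIRST[C]={a,b,c}
[3] (no change)
  FIRST[S]={a,b,c}  FIRST[A]={b}  FIRST[B]={a,b}  FIRST[C]={a,b,c}

FIRST(A) = ["b"]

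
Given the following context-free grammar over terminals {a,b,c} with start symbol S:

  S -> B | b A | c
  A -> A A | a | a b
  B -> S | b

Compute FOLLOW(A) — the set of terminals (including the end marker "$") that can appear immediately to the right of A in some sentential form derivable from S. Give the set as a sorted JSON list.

FIRST sets, iterate to fixpoint:
iter 1:
  A via A→a: +{a}
  B via B→b: +{b}
  S via S→B: +{b}
  S via S→c: +{c}
  FIRST[S]={b,c}  FIRST[A]={a}  FIRST[B]={b}
iter 2:
  B via B→S: +{c}
  FIRST[S]={b,c}  FIRST[A]={a}  FIRST[B]={b,c}
iter 3: — fixpoint
  FIRST[S]={b,c}  FIRST[A]={a}  FIRST[B]={b,c}

FOLLOW sets:
FOLLOW(S) := {$}
pass 1:
  A→A A: FOLLOW(A) ⊇ FIRST(A) = {a}; new: +{a}
  S→B: FOLLOW(B) ⊇ FOLLOW(S) ⊇ {$}; new: +{$}
  S→b A: FOLLOW(A) ⊇ FOLLOW(S) ⊇ {$}; new: +{$}
  S: {$}  A: {$,a}  B: {$}
pass 2: done
  S: {$}  A: {$,a}  B: {$}

FOLLOW(A) = ["$", "a"]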